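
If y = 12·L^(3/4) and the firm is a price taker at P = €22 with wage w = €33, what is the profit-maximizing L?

MP_L = (3/4)·12·L^(-1/4) = 9·L^(-1/4).
Profit maximization for a price taker requires P·MP_L = w: 22·9·L^(-1/4) = 33.
So L^(-1/4) = 1/6, which gives L = 1296.

L* = 1296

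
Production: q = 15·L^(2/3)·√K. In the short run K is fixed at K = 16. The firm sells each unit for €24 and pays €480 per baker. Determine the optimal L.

L* = 8

With K = 16, MP_L = (2/3)·15·L^(-1/3)·16^(1/2) = 40·L^(-1/3).
Profit maximization for a price taker requires P·MP_L = w: 24·40·L^(-1/3) = 480.
So L^(-1/3) = 0.5, which gives L = 8.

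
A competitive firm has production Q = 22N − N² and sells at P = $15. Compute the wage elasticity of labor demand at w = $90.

ε = -0.375

From P·MP_N = w with MP_N = 22 − 2N, labor demand is N(w) = (22 − w/15)/2.
dN/dw = −1/(30) = -1/30.
At w = 90, N = 8, so ε = (dN/dw)·(w/N) = (-1/30)·(90/8) = -0.375.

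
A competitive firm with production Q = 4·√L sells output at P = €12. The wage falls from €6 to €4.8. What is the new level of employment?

From P·MP_L = w with MP_L = 2·L^(-1/2), the labor demand is L(w) = (24/w)^(2).
At w = 6: L = 16. At w = 4.8: L = 25.

L* = 25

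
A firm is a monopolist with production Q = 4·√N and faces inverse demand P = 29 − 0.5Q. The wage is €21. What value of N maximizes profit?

Marginal revenue from the inverse demand is MR = 29 − Q.
The marginal product is MP_N = 2·N^(-1/2).
A monopolist hires until marginal revenue product equals the wage: MR·MP_N = w.
At N, Q = 4·√N. Substituting and solving: (29 − 4·√N)·2·N^(-1/2) = 21 gives N = 4.

N* = 4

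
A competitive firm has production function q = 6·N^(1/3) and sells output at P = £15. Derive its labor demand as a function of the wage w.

N(w) = (30/w)^(3/2)

MP_N = (1/3)·6·N^(-2/3) = 2·N^(-2/3).
Setting P·MP_N = w: 30·N^(-2/3) = w.
Solving for N: N^(-2/3) = w/30, so N = (30/w)^(3/2).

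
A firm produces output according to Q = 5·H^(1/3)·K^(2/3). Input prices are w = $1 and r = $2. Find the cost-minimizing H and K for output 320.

H* = 64, K* = 64

Cost minimization requires the marginal rate of technical substitution to equal the input-price ratio: MP_H/MP_K = w/r.
Here MP_H/MP_K = (1/3)·(K/H)/(2/3) = 0.5·(K/H). Setting this equal to 1/2 = 0.5 gives K = H.
Substituting into Q = 320: 5·H^(1/3)·(H)^(2/3) = 320.
Solving, H = 64 and K = 64.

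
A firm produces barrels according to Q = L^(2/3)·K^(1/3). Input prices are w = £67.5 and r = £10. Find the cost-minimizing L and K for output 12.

Cost minimization requires the marginal rate of technical substitution to equal the input-price ratio: MP_L/MP_K = w/r.
Here MP_L/MP_K = (2/3)·(K/L)/(1/3) = 2·(K/L). Setting this equal to 67.5/10 = 6.75 gives K = 3.375L.
Substituting into Q = 12: L^(2/3)·(3.375L)^(1/3) = 12.
Solving, L = 8 and K = 27.

L* = 8, K* = 27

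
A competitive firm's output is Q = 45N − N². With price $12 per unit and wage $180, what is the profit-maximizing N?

N* = 15

The marginal product of N is MP_N = 45 − 2N.
A price-taking firm hires until the value of the marginal product equals the wage: P·MP_N = w, so 12·(45 − 2N) = 180.
Then 45 − 2N = 15, giving N = 15.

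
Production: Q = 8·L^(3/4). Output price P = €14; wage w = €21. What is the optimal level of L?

L* = 256

MP_L = (3/4)·8·L^(-1/4) = 6·L^(-1/4).
Profit maximization for a price taker requires P·MP_L = w: 14·6·L^(-1/4) = 21.
So L^(-1/4) = 0.25, which gives L = 256.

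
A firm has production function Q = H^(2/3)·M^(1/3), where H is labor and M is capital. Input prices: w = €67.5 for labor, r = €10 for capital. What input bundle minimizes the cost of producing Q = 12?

Cost minimization requires the marginal rate of technical substitution to equal the input-price ratio: MP_H/MP_M = w/r.
Here MP_H/MP_M = (2/3)·(M/H)/(1/3) = 2·(M/H). Setting this equal to 67.5/10 = 6.75 gives M = 3.375H.
Substituting into Q = 12: H^(2/3)·(3.375H)^(1/3) = 12.
Solving, H = 8 and M = 27.

H* = 8, M* = 27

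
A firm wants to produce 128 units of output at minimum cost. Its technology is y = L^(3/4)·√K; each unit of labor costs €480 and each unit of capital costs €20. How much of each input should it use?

L* = 16, K* = 256

Cost minimization requires the marginal rate of technical substitution to equal the input-price ratio: MP_L/MP_K = w/r.
Here MP_L/MP_K = (3/4)·(K/L)/(1/2) = 1.5·(K/L). Setting this equal to 480/20 = 24 gives K = 16L.
Substituting into y = 128: L^(3/4)·(16L)^(1/2) = 128.
Solving, L = 16 and K = 256.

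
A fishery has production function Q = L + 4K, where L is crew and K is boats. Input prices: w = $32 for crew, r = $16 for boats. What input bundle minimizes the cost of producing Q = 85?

L* = 0, K* = 21.25

The inputs are perfect substitutes, so the firm uses whichever has the lower cost per unit of output.
Cost per unit of output via L is 32; via K it is 4. K is cheaper.
Producing Q = 85 with K alone: L = 0, K = 21.25.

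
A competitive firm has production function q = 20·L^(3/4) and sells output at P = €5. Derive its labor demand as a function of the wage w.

MP_L = (3/4)·20·L^(-1/4) = 15·L^(-1/4).
Setting P·MP_L = w: 75·L^(-1/4) = w.
Solving for L: L^(-1/4) = w/75, so L = (75/w)^(4).

L(w) = (75/w)^(4)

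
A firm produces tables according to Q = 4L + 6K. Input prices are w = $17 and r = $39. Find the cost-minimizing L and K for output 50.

The inputs are perfect substitutes, so the firm uses whichever has the lower cost per unit of output.
Cost per unit of output via L is w/4 = 4.25; via K it is r/6 = 6.5. L is cheaper.
Producing Q = 50 with L alone: L = 12.5, K = 0.

L* = 12.5, K* = 0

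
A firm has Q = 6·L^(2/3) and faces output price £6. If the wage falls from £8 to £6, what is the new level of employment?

L* = 64

From P·MP_L = w with MP_L = 4·L^(-1/3), the labor demand is L(w) = (24/w)^(3).
At w = 8: L = 27. At w = 6: L = 64.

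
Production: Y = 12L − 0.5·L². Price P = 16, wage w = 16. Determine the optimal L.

L* = 11

The marginal product of L is MP_L = 12 − L.
A price-taking firm hires until the value of the marginal product equals the wage: P·MP_L = w, so 16·(12 − L) = 16.
Then 12 − L = 1, giving L = 11.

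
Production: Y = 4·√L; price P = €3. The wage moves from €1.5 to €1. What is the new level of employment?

From P·MP_L = w with MP_L = 2·L^(-1/2), the labor demand is L(w) = (6/w)^(2).
At w = 1.5: L = 16. At w = 1: L = 36.

L* = 36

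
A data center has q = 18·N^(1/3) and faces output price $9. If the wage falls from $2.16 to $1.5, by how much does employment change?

ΔN = 91

From P·MP_N = w with MP_N = 6·N^(-2/3), the labor demand is N(w) = (54/w)^(3/2).
At w = 2.16: N = 125. At w = 1.5: N = 216.
ΔN = 216 − 125 = 91.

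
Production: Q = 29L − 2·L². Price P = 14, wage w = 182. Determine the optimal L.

The marginal product of L is MP_L = 29 − 4L.
A price-taking firm hires until the value of the marginal product equals the wage: P·MP_L = w, so 14·(29 − 4L) = 182.
Then 29 − 4L = 13, giving L = 4.

L* = 4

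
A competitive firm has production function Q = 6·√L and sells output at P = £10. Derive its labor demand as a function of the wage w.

MP_L = (1/2)·6·L^(-1/2) = 3·L^(-1/2).
Setting P·MP_L = w: 30·L^(-1/2) = w.
Solving for L: L^(-1/2) = w/30, so L = (30/w)^(2).

L(w) = 900/w²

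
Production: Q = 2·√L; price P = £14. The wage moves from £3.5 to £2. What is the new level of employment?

L* = 49

From P·MP_L = w with MP_L = L^(-1/2), the labor demand is L(w) = (14/w)^(2).
At w = 3.5: L = 16. At w = 2: L = 49.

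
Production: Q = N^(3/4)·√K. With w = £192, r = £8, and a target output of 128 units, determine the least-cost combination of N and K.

Cost minimization requires the marginal rate of technical substitution to equal the input-price ratio: MP_N/MP_K = w/r.
Here MP_N/MP_K = (3/4)·(K/N)/(1/2) = 1.5·(K/N). Setting this equal to 192/8 = 24 gives K = 16N.
Substituting into Q = 128: N^(3/4)·(16N)^(1/2) = 128.
Solving, N = 16 and K = 256.

N* = 16, K* = 256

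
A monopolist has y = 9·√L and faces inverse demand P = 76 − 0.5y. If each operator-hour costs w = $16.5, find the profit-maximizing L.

Marginal revenue from the inverse demand is MR = 76 − y.
The marginal product is MP_L = 4.5·L^(-1/2).
A monopolist hires until marginal revenue product equals the wage: MR·MP_L = w.
At L, y = 9·√L. Substituting and solving: (76 − 9·√L)·4.5·L^(-1/2) = 16.5 gives L = 36.

L* = 36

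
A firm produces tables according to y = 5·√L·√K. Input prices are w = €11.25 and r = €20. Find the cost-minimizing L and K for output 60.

Cost minimization requires the marginal rate of technical substitution to equal the input-price ratio: MP_L/MP_K = w/r.
Here MP_L/MP_K = (1/2)·(K/L)/(1/2) = (K/L). Setting this equal to 11.25/20 = 0.5625 gives K = 0.5625L.
Substituting into y = 60: 5·L^(1/2)·(0.5625L)^(1/2) = 60.
Solving, L = 16 and K = 9.

L* = 16, K* = 9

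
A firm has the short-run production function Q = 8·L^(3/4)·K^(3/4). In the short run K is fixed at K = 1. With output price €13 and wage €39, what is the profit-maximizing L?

With K = 1, MP_L = (3/4)·8·L^(-1/4)·1^(3/4) = 6·L^(-1/4).
Profit maximization for a price taker requires P·MP_L = w: 13·6·L^(-1/4) = 39.
So L^(-1/4) = 0.5, which gives L = 16.

L* = 16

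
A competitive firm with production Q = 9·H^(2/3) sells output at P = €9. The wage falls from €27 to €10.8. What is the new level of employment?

H* = 125

From P·MP_H = w with MP_H = 6·H^(-1/3), the labor demand is H(w) = (54/w)^(3).
At w = 27: H = 8. At w = 10.8: H = 125.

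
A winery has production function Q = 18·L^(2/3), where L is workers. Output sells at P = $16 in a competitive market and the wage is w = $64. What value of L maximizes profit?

MP_L = (2/3)·18·L^(-1/3) = 12·L^(-1/3).
Profit maximization for a price taker requires P·MP_L = w: 16·12·L^(-1/3) = 64.
So L^(-1/3) = 1/3, which gives L = 27.

L* = 27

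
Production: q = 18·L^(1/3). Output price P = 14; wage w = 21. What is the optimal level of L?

MP_L = (1/3)·18·L^(-2/3) = 6·L^(-2/3).
Profit maximization for a price taker requires P·MP_L = w: 14·6·L^(-2/3) = 21.
So L^(-2/3) = 0.25, which gives L = 8.

L* = 8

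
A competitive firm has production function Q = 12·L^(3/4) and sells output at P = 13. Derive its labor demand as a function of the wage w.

L(w) = (117/w)^(4)

MP_L = (3/4)·12·L^(-1/4) = 9·L^(-1/4).
Setting P·MP_L = w: 117·L^(-1/4) = w.
Solving for L: L^(-1/4) = w/117, so L = (117/w)^(4).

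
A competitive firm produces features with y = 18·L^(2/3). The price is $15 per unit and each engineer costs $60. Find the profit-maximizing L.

MP_L = (2/3)·18·L^(-1/3) = 12·L^(-1/3).
Profit maximization for a price taker requires P·MP_L = w: 15·12·L^(-1/3) = 60.
So L^(-1/3) = 1/3, which gives L = 27.

L* = 27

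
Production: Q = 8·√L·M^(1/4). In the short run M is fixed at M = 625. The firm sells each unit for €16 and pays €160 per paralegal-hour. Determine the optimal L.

With M = 625, MP_L = (1/2)·8·L^(-1/2)·625^(1/4) = 20·L^(-1/2).
Profit maximization for a price taker requires P·MP_L = w: 16·20·L^(-1/2) = 160.
So L^(-1/2) = 0.5, which gives L = 4.

L* = 4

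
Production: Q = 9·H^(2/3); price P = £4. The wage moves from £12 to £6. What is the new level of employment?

From P·MP_H = w with MP_H = 6·H^(-1/3), the labor demand is H(w) = (24/w)^(3).
At w = 12: H = 8. At w = 6: H = 64.

H* = 64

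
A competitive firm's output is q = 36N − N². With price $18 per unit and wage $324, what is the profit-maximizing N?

N* = 9

The marginal product of N is MP_N = 36 − 2N.
A price-taking firm hires until the value of the marginal product equals the wage: P·MP_N = w, so 18·(36 − 2N) = 324.
Then 36 − 2N = 18, giving N = 9.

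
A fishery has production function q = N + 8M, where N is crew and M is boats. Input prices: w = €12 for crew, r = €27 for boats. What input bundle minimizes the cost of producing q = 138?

The inputs are perfect substitutes, so the firm uses whichever has the lower cost per unit of output.
Cost per unit of output via N is 12; via M it is 3.375. M is cheaper.
Producing q = 138 with M alone: N = 0, M = 17.25.

N* = 0, M* = 17.25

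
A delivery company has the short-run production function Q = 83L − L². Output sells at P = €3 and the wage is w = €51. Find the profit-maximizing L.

L* = 33

The marginal product of L is MP_L = 83 − 2L.
A price-taking firm hires until the value of the marginal product equals the wage: P·MP_L = w, so 3·(83 − 2L) = 51.
Then 83 − 2L = 17, giving L = 33.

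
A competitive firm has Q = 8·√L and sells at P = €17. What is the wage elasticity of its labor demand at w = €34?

ε = -2

MP_L = (1/2)·8·L^(-1/2), so P·MP_L = w gives 68·L^(-1/2) = w.
Solving, L(w) = (68/w)^(2). This is a constant-elasticity form: L ∝ w^(−2), so ε = −2.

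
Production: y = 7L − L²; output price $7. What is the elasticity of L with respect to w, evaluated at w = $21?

From P·MP_L = w with MP_L = 7 − 2L, labor demand is L(w) = (7 − w/7)/2.
dL/dw = −1/(14) = -1/14.
At w = 21, L = 2, so ε = (dL/dw)·(w/L) = (-1/14)·(21/2) = -0.75.

ε = -0.75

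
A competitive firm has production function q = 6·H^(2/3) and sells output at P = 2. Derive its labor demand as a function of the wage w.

MP_H = (2/3)·6·H^(-1/3) = 4·H^(-1/3).
Setting P·MP_H = w: 8·H^(-1/3) = w.
Solving for H: H^(-1/3) = w/8, so H = (8/w)^(3).

H(w) = 512/w³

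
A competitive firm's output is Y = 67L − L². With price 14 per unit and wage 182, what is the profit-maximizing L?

L* = 27

The marginal product of L is MP_L = 67 − 2L.
A price-taking firm hires until the value of the marginal product equals the wage: P·MP_L = w, so 14·(67 − 2L) = 182.
Then 67 − 2L = 13, giving L = 27.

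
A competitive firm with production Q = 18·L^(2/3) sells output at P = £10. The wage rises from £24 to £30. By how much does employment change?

From P·MP_L = w with MP_L = 12·L^(-1/3), the labor demand is L(w) = (120/w)^(3).
At w = 24: L = 125. At w = 30: L = 64.
ΔL = 64 − 125 = -61.

ΔL = -61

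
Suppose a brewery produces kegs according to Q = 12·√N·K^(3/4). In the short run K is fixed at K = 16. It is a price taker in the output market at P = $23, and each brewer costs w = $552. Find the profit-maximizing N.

With K = 16, MP_N = (1/2)·12·N^(-1/2)·16^(3/4) = 48·N^(-1/2).
Profit maximization for a price taker requires P·MP_N = w: 23·48·N^(-1/2) = 552.
So N^(-1/2) = 0.5, which gives N = 4.

N* = 4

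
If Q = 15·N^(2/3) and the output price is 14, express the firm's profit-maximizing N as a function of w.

MP_N = (2/3)·15·N^(-1/3) = 10·N^(-1/3).
Setting P·MP_N = w: 140·N^(-1/3) = w.
Solving for N: N^(-1/3) = w/140, so N = (140/w)^(3).

N(w) = 2744000/w³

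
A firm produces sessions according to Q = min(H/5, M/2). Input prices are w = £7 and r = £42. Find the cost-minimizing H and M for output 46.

H* = 230, M* = 92

With a fixed-proportions technology, the cost-minimizing bundle uses no slack in either input: H/5 = M/2 = Q.
So H = 5·46 = 230 and M = 2·46 = 92.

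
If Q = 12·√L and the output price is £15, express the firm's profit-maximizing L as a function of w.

L(w) = 8100/w²

MP_L = (1/2)·12·L^(-1/2) = 6·L^(-1/2).
Setting P·MP_L = w: 90·L^(-1/2) = w.
Solving for L: L^(-1/2) = w/90, so L = (90/w)^(2).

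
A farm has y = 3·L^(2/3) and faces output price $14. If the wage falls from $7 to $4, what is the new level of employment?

L* = 343

From P·MP_L = w with MP_L = 2·L^(-1/3), the labor demand is L(w) = (28/w)^(3).
At w = 7: L = 64. At w = 4: L = 343.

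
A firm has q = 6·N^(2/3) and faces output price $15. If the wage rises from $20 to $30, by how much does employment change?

From P·MP_N = w with MP_N = 4·N^(-1/3), the labor demand is N(w) = (60/w)^(3).
At w = 20: N = 27. At w = 30: N = 8.
ΔN = 8 − 27 = -19.

ΔN = -19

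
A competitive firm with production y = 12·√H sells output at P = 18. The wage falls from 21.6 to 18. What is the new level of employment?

From P·MP_H = w with MP_H = 6·H^(-1/2), the labor demand is H(w) = (108/w)^(2).
At w = 21.6: H = 25. At w = 18: H = 36.

H* = 36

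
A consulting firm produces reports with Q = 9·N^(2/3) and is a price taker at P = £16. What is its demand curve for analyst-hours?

N(w) = 884736/w³

MP_N = (2/3)·9·N^(-1/3) = 6·N^(-1/3).
Setting P·MP_N = w: 96·N^(-1/3) = w.
Solving for N: N^(-1/3) = w/96, so N = (96/w)^(3).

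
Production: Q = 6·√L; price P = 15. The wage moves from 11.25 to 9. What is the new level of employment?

L* = 25

From P·MP_L = w with MP_L = 3·L^(-1/2), the labor demand is L(w) = (45/w)^(2).
At w = 11.25: L = 16. At w = 9: L = 25.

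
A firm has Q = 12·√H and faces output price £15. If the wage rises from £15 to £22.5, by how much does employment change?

ΔH = -20

From P·MP_H = w with MP_H = 6·H^(-1/2), the labor demand is H(w) = (90/w)^(2).
At w = 15: H = 36. At w = 22.5: H = 16.
ΔH = 16 − 36 = -20.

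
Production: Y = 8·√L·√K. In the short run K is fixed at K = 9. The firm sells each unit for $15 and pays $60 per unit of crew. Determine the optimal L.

With K = 9, MP_L = (1/2)·8·L^(-1/2)·9^(1/2) = 12·L^(-1/2).
Profit maximization for a price taker requires P·MP_L = w: 15·12·L^(-1/2) = 60.
So L^(-1/2) = 1/3, which gives L = 9.

L* = 9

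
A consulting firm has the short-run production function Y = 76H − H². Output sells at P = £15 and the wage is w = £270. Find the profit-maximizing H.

H* = 29

The marginal product of H is MP_H = 76 − 2H.
A price-taking firm hires until the value of the marginal product equals the wage: P·MP_H = w, so 15·(76 − 2H) = 270.
Then 76 − 2H = 18, giving H = 29.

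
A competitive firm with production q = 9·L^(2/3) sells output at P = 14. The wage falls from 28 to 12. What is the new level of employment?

From P·MP_L = w with MP_L = 6·L^(-1/3), the labor demand is L(w) = (84/w)^(3).
At w = 28: L = 27. At w = 12: L = 343.

L* = 343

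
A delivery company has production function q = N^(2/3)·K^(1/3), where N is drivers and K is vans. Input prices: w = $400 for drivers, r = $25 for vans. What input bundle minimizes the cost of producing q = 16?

N* = 8, K* = 64

Cost minimization requires the marginal rate of technical substitution to equal the input-price ratio: MP_N/MP_K = w/r.
Here MP_N/MP_K = (2/3)·(K/N)/(1/3) = 2·(K/N). Setting this equal to 400/25 = 16 gives K = 8N.
Substituting into q = 16: N^(2/3)·(8N)^(1/3) = 16.
Solving, N = 8 and K = 64.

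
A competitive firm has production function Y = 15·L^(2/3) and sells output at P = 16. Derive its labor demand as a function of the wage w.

MP_L = (2/3)·15·L^(-1/3) = 10·L^(-1/3).
Setting P·MP_L = w: 160·L^(-1/3) = w.
Solving for L: L^(-1/3) = w/160, so L = (160/w)^(3).

L(w) = 4096000/w³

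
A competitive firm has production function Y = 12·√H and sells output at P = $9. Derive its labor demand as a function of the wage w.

MP_H = (1/2)·12·H^(-1/2) = 6·H^(-1/2).
Setting P·MP_H = w: 54·H^(-1/2) = w.
Solving for H: H^(-1/2) = w/54, so H = (54/w)^(2).

H(w) = 2916/w²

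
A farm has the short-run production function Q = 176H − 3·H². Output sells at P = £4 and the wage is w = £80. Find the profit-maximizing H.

The marginal product of H is MP_H = 176 − 6H.
A price-taking firm hires until the value of the marginal product equals the wage: P·MP_H = w, so 4·(176 − 6H) = 80.
Then 176 − 6H = 20, giving H = 26.

H* = 26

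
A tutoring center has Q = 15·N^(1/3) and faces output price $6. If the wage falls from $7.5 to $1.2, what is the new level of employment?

N* = 125

From P·MP_N = w with MP_N = 5·N^(-2/3), the labor demand is N(w) = (30/w)^(3/2).
At w = 7.5: N = 8. At w = 1.2: N = 125.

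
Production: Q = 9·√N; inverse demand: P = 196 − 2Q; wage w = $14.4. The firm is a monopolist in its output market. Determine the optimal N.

Marginal revenue from the inverse demand is MR = 196 − 4Q.
The marginal product is MP_N = 4.5·N^(-1/2).
A monopolist hires until marginal revenue product equals the wage: MR·MP_N = w.
At N, Q = 9·√N. Substituting and solving: (196 − 36·√N)·4.5·N^(-1/2) = 14.4 gives N = 25.

N* = 25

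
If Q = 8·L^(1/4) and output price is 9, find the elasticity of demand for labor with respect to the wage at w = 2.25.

MP_L = (1/4)·8·L^(-3/4), so P·MP_L = w gives 18·L^(-3/4) = w.
Solving, L(w) = (18/w)^(4/3). This is a constant-elasticity form: L ∝ w^(−4/3), so ε = −4/3.

ε = -4/3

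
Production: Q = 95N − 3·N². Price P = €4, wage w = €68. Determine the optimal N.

N* = 13

The marginal product of N is MP_N = 95 − 6N.
A price-taking firm hires until the value of the marginal product equals the wage: P·MP_N = w, so 4·(95 − 6N) = 68.
Then 95 − 6N = 17, giving N = 13.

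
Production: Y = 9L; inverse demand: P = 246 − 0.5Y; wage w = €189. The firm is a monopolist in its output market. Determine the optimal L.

Marginal revenue from the inverse demand is MR = 246 − Y.
The marginal product is MP_L = 9.
A monopolist hires until marginal revenue product equals the wage: MR·MP_L = w.
(246 − 9L)·9 = 189, so L = 25.

L* = 25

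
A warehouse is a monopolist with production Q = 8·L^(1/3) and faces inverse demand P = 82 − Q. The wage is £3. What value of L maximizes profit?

Marginal revenue from the inverse demand is MR = 82 − 2Q.
The marginal product is MP_L = (8/3)·L^(-2/3).
A monopolist hires until marginal revenue product equals the wage: MR·MP_L = w.
At L, Q = 8·L^(1/3). Substituting and solving: (82 − 16·L^(1/3))·(8/3)·L^(-2/3) = 3 gives L = 64.

L* = 64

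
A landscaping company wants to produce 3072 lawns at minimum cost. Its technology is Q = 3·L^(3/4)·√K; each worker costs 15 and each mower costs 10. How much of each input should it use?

L* = 256, K* = 256

Cost minimization requires the marginal rate of technical substitution to equal the input-price ratio: MP_L/MP_K = w/r.
Here MP_L/MP_K = (3/4)·(K/L)/(1/2) = 1.5·(K/L). Setting this equal to 15/10 = 1.5 gives K = L.
Substituting into Q = 3072: 3·L^(3/4)·(L)^(1/2) = 3072.
Solving, L = 256 and K = 256.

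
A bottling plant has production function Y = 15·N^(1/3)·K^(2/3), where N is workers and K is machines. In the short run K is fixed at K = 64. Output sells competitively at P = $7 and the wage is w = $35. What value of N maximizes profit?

With K = 64, MP_N = (1/3)·15·N^(-2/3)·64^(2/3) = 80·N^(-2/3).
Profit maximization for a price taker requires P·MP_N = w: 7·80·N^(-2/3) = 35.
So N^(-2/3) = 0.0625, which gives N = 64.

N* = 64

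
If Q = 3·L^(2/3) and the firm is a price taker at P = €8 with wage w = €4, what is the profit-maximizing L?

MP_L = (2/3)·3·L^(-1/3) = 2·L^(-1/3).
Profit maximization for a price taker requires P·MP_L = w: 8·2·L^(-1/3) = 4.
So L^(-1/3) = 0.25, which gives L = 64.

L* = 64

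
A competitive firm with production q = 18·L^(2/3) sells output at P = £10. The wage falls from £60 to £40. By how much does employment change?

From P·MP_L = w with MP_L = 12·L^(-1/3), the labor demand is L(w) = (120/w)^(3).
At w = 60: L = 8. At w = 40: L = 27.
ΔL = 27 − 8 = 19.

ΔL = 19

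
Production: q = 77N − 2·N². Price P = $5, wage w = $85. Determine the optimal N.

N* = 15

The marginal product of N is MP_N = 77 − 4N.
A price-taking firm hires until the value of the marginal product equals the wage: P·MP_N = w, so 5·(77 − 4N) = 85.
Then 77 − 4N = 17, giving N = 15.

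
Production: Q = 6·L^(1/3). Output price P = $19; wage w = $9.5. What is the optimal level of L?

MP_L = (1/3)·6·L^(-2/3) = 2·L^(-2/3).
Profit maximization for a price taker requires P·MP_L = w: 19·2·L^(-2/3) = 9.5.
So L^(-2/3) = 0.25, which gives L = 8.

L* = 8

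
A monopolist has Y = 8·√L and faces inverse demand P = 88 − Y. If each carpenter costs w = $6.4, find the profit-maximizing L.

L* = 25

Marginal revenue from the inverse demand is MR = 88 − 2Y.
The marginal product is MP_L = 4·L^(-1/2).
A monopolist hires until marginal revenue product equals the wage: MR·MP_L = w.
At L, Y = 8·√L. Substituting and solving: (88 − 16·√L)·4·L^(-1/2) = 6.4 gives L = 25.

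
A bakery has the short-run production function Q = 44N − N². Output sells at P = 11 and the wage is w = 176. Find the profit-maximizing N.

The marginal product of N is MP_N = 44 − 2N.
A price-taking firm hires until the value of the marginal product equals the wage: P·MP_N = w, so 11·(44 − 2N) = 176.
Then 44 − 2N = 16, giving N = 14.

N* = 14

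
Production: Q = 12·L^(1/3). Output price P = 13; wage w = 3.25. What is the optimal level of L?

L* = 64

MP_L = (1/3)·12·L^(-2/3) = 4·L^(-2/3).
Profit maximization for a price taker requires P·MP_L = w: 13·4·L^(-2/3) = 3.25.
So L^(-2/3) = 0.0625, which gives L = 64.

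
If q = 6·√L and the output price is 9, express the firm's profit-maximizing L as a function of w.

MP_L = (1/2)·6·L^(-1/2) = 3·L^(-1/2).
Setting P·MP_L = w: 27·L^(-1/2) = w.
Solving for L: L^(-1/2) = w/27, so L = (27/w)^(2).

L(w) = 729/w²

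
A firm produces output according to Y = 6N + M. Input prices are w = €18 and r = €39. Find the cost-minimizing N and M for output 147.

The inputs are perfect substitutes, so the firm uses whichever has the lower cost per unit of output.
Cost per unit of output via N is 3; via M it is 39. N is cheaper.
Producing Y = 147 with N alone: N = 24.5, M = 0.

N* = 24.5, M* = 0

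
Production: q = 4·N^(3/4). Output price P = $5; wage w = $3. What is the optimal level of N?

N* = 625

MP_N = (3/4)·4·N^(-1/4) = 3·N^(-1/4).
Profit maximization for a price taker requires P·MP_N = w: 5·3·N^(-1/4) = 3.
So N^(-1/4) = 0.2, which gives N = 625.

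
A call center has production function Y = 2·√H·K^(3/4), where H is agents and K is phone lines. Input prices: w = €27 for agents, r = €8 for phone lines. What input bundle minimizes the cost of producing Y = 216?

H* = 16, K* = 81

Cost minimization requires the marginal rate of technical substitution to equal the input-price ratio: MP_H/MP_K = w/r.
Here MP_H/MP_K = (1/2)·(K/H)/(3/4) = (2/3)·(K/H). Setting this equal to 27/8 = 3.375 gives K = 5.0625H.
Substituting into Y = 216: 2·H^(1/2)·(5.0625H)^(3/4) = 216.
Solving, H = 16 and K = 81.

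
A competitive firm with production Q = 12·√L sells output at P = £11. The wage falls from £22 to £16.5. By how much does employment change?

From P·MP_L = w with MP_L = 6·L^(-1/2), the labor demand is L(w) = (66/w)^(2).
At w = 22: L = 9. At w = 16.5: L = 16.
ΔL = 16 − 9 = 7.

ΔL = 7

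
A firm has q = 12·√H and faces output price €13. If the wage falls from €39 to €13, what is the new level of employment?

H* = 36

From P·MP_H = w with MP_H = 6·H^(-1/2), the labor demand is H(w) = (78/w)^(2).
At w = 39: H = 4. At w = 13: H = 36.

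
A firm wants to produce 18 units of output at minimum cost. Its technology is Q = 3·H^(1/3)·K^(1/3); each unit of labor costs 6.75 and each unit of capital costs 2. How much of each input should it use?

H* = 8, K* = 27

Cost minimization requires the marginal rate of technical substitution to equal the input-price ratio: MP_H/MP_K = w/r.
Here MP_H/MP_K = (1/3)·(K/H)/(1/3) = (K/H). Setting this equal to 6.75/2 = 3.375 gives K = 3.375H.
Substituting into Q = 18: 3·H^(1/3)·(3.375H)^(1/3) = 18.
Solving, H = 8 and K = 27.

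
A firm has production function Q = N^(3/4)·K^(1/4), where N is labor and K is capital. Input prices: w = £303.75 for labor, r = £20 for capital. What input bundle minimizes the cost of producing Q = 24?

N* = 16, K* = 81

Cost minimization requires the marginal rate of technical substitution to equal the input-price ratio: MP_N/MP_K = w/r.
Here MP_N/MP_K = (3/4)·(K/N)/(1/4) = 3·(K/N). Setting this equal to 303.75/20 = 15.1875 gives K = 5.0625N.
Substituting into Q = 24: N^(3/4)·(5.0625N)^(1/4) = 24.
Solving, N = 16 and K = 81.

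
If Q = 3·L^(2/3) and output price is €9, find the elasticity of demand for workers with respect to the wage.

MP_L = (2/3)·3·L^(-1/3), so P·MP_L = w gives 18·L^(-1/3) = w.
Solving, L(w) = (18/w)^(3). This is a constant-elasticity form: L ∝ w^(−3), so ε = −3.

ε = -3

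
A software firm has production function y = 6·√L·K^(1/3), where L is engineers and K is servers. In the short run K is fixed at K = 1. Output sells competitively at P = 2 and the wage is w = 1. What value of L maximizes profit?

With K = 1, MP_L = (1/2)·6·L^(-1/2)·1^(1/3) = 3·L^(-1/2).
Profit maximization for a price taker requires P·MP_L = w: 2·3·L^(-1/2) = 1.
So L^(-1/2) = 1/6, which gives L = 36.

L* = 36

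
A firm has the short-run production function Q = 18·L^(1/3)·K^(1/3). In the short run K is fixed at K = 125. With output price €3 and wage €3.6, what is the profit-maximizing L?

With K = 125, MP_L = (1/3)·18·L^(-2/3)·125^(1/3) = 30·L^(-2/3).
Profit maximization for a price taker requires P·MP_L = w: 3·30·L^(-2/3) = 3.6.
So L^(-2/3) = 0.04, which gives L = 125.

L* = 125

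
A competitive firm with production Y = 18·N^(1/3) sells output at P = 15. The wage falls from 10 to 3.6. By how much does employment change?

ΔN = 98

From P·MP_N = w with MP_N = 6·N^(-2/3), the labor demand is N(w) = (90/w)^(3/2).
At w = 10: N = 27. At w = 3.6: N = 125.
ΔN = 125 − 27 = 98.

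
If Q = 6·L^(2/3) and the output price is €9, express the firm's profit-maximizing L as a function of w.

MP_L = (2/3)·6·L^(-1/3) = 4·L^(-1/3).
Setting P·MP_L = w: 36·L^(-1/3) = w.
Solving for L: L^(-1/3) = w/36, so L = (36/w)^(3).

L(w) = 46656/w³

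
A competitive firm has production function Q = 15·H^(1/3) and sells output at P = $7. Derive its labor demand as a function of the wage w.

MP_H = (1/3)·15·H^(-2/3) = 5·H^(-2/3).
Setting P·MP_H = w: 35·H^(-2/3) = w.
Solving for H: H^(-2/3) = w/35, so H = (35/w)^(3/2).

H(w) = (35/w)^(3/2)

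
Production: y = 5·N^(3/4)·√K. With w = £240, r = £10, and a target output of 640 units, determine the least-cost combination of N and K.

N* = 16, K* = 256

Cost minimization requires the marginal rate of technical substitution to equal the input-price ratio: MP_N/MP_K = w/r.
Here MP_N/MP_K = (3/4)·(K/N)/(1/2) = 1.5·(K/N). Setting this equal to 240/10 = 24 gives K = 16N.
Substituting into y = 640: 5·N^(3/4)·(16N)^(1/2) = 640.
Solving, N = 16 and K = 256.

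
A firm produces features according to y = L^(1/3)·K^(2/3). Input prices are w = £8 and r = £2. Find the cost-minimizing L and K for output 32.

L* = 8, K* = 64

Cost minimization requires the marginal rate of technical substitution to equal the input-price ratio: MP_L/MP_K = w/r.
Here MP_L/MP_K = (1/3)·(K/L)/(2/3) = 0.5·(K/L). Setting this equal to 8/2 = 4 gives K = 8L.
Substituting into y = 32: L^(1/3)·(8L)^(2/3) = 32.
Solving, L = 8 and K = 64.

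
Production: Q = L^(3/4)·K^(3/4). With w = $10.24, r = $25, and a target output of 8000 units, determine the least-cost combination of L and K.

L* = 625, K* = 256

Cost minimization requires the marginal rate of technical substitution to equal the input-price ratio: MP_L/MP_K = w/r.
Here MP_L/MP_K = (3/4)·(K/L)/(3/4) = (K/L). Setting this equal to 10.24/25 = 0.4096 gives K = 0.4096L.
Substituting into Q = 8000: L^(3/4)·(0.4096L)^(3/4) = 8000.
Solving, L = 625 and K = 256.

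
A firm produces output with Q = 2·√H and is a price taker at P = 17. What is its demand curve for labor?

MP_H = (1/2)·2·H^(-1/2) = H^(-1/2).
Setting P·MP_H = w: 17·H^(-1/2) = w.
Solving for H: H^(-1/2) = w/17, so H = (17/w)^(2).

H(w) = 289/w²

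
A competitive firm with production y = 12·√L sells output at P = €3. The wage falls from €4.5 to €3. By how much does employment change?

ΔL = 20

From P·MP_L = w with MP_L = 6·L^(-1/2), the labor demand is L(w) = (18/w)^(2).
At w = 4.5: L = 16. At w = 3: L = 36.
ΔL = 36 − 16 = 20.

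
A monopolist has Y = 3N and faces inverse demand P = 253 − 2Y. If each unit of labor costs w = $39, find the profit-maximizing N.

Marginal revenue from the inverse demand is MR = 253 − 4Y.
The marginal product is MP_N = 3.
A monopolist hires until marginal revenue product equals the wage: MR·MP_N = w.
(253 − 12N)·3 = 39, so N = 20.

N* = 20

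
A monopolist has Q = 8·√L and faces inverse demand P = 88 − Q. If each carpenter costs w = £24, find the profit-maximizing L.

Marginal revenue from the inverse demand is MR = 88 − 2Q.
The marginal product is MP_L = 4·L^(-1/2).
A monopolist hires until marginal revenue product equals the wage: MR·MP_L = w.
At L, Q = 8·√L. Substituting and solving: (88 − 16·√L)·4·L^(-1/2) = 24 gives L = 16.

L* = 16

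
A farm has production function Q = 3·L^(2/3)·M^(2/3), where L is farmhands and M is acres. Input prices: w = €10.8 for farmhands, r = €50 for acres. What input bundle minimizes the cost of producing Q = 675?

L* = 125, M* = 27

Cost minimization requires the marginal rate of technical substitution to equal the input-price ratio: MP_L/MP_M = w/r.
Here MP_L/MP_M = (2/3)·(M/L)/(2/3) = (M/L). Setting this equal to 10.8/50 = 0.216 gives M = 0.216L.
Substituting into Q = 675: 3·L^(2/3)·(0.216L)^(2/3) = 675.
Solving, L = 125 and M = 27.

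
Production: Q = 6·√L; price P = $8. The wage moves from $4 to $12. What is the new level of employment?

L* = 4

From P·MP_L = w with MP_L = 3·L^(-1/2), the labor demand is L(w) = (24/w)^(2).
At w = 4: L = 36. At w = 12: L = 4.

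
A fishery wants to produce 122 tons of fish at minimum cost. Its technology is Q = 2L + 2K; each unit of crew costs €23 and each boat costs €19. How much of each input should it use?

The inputs are perfect substitutes, so the firm uses whichever has the lower cost per unit of output.
Cost per unit of output via L is w/2 = 11.5; via K it is r/2 = 9.5. K is cheaper.
Producing Q = 122 with K alone: L = 0, K = 61.

L* = 0, K* = 61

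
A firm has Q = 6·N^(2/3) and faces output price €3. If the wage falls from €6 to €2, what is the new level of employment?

From P·MP_N = w with MP_N = 4·N^(-1/3), the labor demand is N(w) = (12/w)^(3).
At w = 6: N = 8. At w = 2: N = 216.

N* = 216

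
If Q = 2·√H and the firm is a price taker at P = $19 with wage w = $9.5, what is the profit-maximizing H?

MP_H = (1/2)·2·H^(-1/2) = H^(-1/2).
Profit maximization for a price taker requires P·MP_H = w: 19·H^(-1/2) = 9.5.
So H^(-1/2) = 0.5, which gives H = 4.

H* = 4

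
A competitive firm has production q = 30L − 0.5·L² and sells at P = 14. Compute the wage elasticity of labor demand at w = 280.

From P·MP_L = w with MP_L = 30 − L, labor demand is L(w) = 30 − w/14.
dL/dw = −1/(14) = -1/14.
At w = 280, L = 10, so ε = (dL/dw)·(w/L) = (-1/14)·(280/10) = -2.

ε = -2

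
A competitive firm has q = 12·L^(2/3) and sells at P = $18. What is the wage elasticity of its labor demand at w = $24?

MP_L = (2/3)·12·L^(-1/3), so P·MP_L = w gives 144·L^(-1/3) = w.
Solving, L(w) = (144/w)^(3). This is a constant-elasticity form: L ∝ w^(−3), so ε = −3.

ε = -3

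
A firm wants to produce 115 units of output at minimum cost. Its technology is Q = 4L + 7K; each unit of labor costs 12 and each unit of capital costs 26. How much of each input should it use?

L* = 28.75, K* = 0

The inputs are perfect substitutes, so the firm uses whichever has the lower cost per unit of output.
Cost per unit of output via L is w/4 = 3; via K it is r/7 = 26/7. L is cheaper.
Producing Q = 115 with L alone: L = 28.75, K = 0.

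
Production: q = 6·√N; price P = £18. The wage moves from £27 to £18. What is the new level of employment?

From P·MP_N = w with MP_N = 3·N^(-1/2), the labor demand is N(w) = (54/w)^(2).
At w = 27: N = 4. At w = 18: N = 9.

N* = 9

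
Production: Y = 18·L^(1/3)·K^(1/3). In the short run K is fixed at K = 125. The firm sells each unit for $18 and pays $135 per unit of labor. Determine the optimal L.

With K = 125, MP_L = (1/3)·18·L^(-2/3)·125^(1/3) = 30·L^(-2/3).
Profit maximization for a price taker requires P·MP_L = w: 18·30·L^(-2/3) = 135.
So L^(-2/3) = 0.25, which gives L = 8.

L* = 8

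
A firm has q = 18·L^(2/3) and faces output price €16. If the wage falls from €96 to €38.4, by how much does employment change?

ΔL = 117

From P·MP_L = w with MP_L = 12·L^(-1/3), the labor demand is L(w) = (192/w)^(3).
At w = 96: L = 8. At w = 38.4: L = 125.
ΔL = 125 − 8 = 117.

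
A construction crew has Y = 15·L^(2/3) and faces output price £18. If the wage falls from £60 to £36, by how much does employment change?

ΔL = 98

From P·MP_L = w with MP_L = 10·L^(-1/3), the labor demand is L(w) = (180/w)^(3).
At w = 60: L = 27. At w = 36: L = 125.
ΔL = 125 − 27 = 98.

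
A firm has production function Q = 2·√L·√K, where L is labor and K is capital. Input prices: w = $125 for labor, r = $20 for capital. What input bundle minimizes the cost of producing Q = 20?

Cost minimization requires the marginal rate of technical substitution to equal the input-price ratio: MP_L/MP_K = w/r.
Here MP_L/MP_K = (1/2)·(K/L)/(1/2) = (K/L). Setting this equal to 125/20 = 6.25 gives K = 6.25L.
Substituting into Q = 20: 2·L^(1/2)·(6.25L)^(1/2) = 20.
Solving, L = 4 and K = 25.

L* = 4, K* = 25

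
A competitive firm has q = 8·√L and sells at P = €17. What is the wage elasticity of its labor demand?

MP_L = (1/2)·8·L^(-1/2), so P·MP_L = w gives 68·L^(-1/2) = w.
Solving, L(w) = (68/w)^(2). This is a constant-elasticity form: L ∝ w^(−2), so ε = −2.

ε = -2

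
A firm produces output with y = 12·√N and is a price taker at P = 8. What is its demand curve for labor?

MP_N = (1/2)·12·N^(-1/2) = 6·N^(-1/2).
Setting P·MP_N = w: 48·N^(-1/2) = w.
Solving for N: N^(-1/2) = w/48, so N = (48/w)^(2).

N(w) = 2304/w²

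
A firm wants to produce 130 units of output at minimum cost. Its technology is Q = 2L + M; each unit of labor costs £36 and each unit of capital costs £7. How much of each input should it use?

The inputs are perfect substitutes, so the firm uses whichever has the lower cost per unit of output.
Cost per unit of output via L is 18; via M it is 7. M is cheaper.
Producing Q = 130 with M alone: L = 0, M = 130.

L* = 0, M* = 130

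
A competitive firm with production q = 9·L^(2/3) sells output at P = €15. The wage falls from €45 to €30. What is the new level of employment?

L* = 27

From P·MP_L = w with MP_L = 6·L^(-1/3), the labor demand is L(w) = (90/w)^(3).
At w = 45: L = 8. At w = 30: L = 27.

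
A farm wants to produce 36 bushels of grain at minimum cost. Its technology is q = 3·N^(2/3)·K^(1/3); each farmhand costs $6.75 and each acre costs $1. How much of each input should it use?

Cost minimization requires the marginal rate of technical substitution to equal the input-price ratio: MP_N/MP_K = w/r.
Here MP_N/MP_K = (2/3)·(K/N)/(1/3) = 2·(K/N). Setting this equal to 6.75/1 = 6.75 gives K = 3.375N.
Substituting into q = 36: 3·N^(2/3)·(3.375N)^(1/3) = 36.
Solving, N = 8 and K = 27.

N* = 8, K* = 27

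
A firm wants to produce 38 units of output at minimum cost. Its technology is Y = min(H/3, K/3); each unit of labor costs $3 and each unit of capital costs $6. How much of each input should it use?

H* = 114, K* = 114

With a fixed-proportions technology, the cost-minimizing bundle uses no slack in either input: H/3 = K/3 = Y.
So H = 3·38 = 114 and K = 3·38 = 114.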